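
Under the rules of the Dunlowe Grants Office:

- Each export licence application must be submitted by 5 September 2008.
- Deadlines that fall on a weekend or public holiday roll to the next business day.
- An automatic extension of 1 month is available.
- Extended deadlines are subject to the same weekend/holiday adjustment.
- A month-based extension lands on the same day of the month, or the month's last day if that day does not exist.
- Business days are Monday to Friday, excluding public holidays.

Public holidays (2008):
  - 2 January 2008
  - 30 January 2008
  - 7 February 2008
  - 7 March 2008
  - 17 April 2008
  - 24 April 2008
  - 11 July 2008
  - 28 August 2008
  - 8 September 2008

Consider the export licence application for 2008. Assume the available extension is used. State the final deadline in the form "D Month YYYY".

The statutory due date is 5 September 2008.
5 September 2008 falls on a Friday, which is a business day, so no adjustment is needed.
Add 1 month to 5 September 2008: 5 October 2008.
Because 5 October 2008 is a Sunday, the deadline becomes 6 October 2008 (Monday).
Deadline: 6 October 2008.

6 October 2008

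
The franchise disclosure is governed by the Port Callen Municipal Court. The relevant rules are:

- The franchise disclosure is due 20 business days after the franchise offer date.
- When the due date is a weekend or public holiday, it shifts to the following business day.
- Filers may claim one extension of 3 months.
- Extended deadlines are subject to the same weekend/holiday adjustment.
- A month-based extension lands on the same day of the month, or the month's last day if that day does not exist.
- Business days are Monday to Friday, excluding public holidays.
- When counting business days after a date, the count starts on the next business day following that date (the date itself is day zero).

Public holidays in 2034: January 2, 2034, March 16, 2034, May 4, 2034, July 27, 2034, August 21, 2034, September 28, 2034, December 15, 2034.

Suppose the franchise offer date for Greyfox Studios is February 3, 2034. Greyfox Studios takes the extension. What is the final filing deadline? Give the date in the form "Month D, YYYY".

20 business days after February 3, 2034, excluding weekends and holidays, is March 3, 2034.
Since March 3, 2034 is a Friday and not a holiday, the date is unchanged.
Applying the 3 months extension: 3 months after March 3, 2034 is June 3, 2034.
June 3, 2034 is a Saturday, so it moves to the next business day, June 5, 2034 (Monday).
So the filing is due June 5, 2034.

June 5, 2034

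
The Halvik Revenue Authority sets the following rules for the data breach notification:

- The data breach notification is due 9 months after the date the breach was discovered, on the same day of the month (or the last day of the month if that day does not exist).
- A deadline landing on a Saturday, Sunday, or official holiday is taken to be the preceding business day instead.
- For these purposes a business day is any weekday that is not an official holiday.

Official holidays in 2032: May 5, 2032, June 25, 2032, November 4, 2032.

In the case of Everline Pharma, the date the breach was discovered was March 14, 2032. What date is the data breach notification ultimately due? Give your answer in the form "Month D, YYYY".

December 14, 2032

9 months after March 14, 2032, on the same day of the month, is December 14, 2032.
December 14, 2032 is a Tuesday and not a listed holiday, so it stands.
Deadline: December 14, 2032.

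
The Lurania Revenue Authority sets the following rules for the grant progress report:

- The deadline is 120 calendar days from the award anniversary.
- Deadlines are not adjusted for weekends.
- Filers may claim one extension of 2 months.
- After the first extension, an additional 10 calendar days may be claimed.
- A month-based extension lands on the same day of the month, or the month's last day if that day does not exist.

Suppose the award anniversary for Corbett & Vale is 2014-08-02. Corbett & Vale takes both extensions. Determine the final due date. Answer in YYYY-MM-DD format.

2015-02-09

Trigger date 2014-08-02 + 120 calendar days = 2014-11-30.
2014-11-30 is a Sunday; no weekend or holiday adjustment applies.
The 2 months extension carries 2014-11-30 to 2015-01-30.
2015-01-30 falls on a Friday. The rules make no weekend/holiday allowance, so it remains 2015-01-30.
Add the 10 calendar-day extension to 2015-01-30: 2015-02-09.
2015-02-09 is a Monday; no weekend or holiday adjustment applies.
The final due date is 2015-02-09.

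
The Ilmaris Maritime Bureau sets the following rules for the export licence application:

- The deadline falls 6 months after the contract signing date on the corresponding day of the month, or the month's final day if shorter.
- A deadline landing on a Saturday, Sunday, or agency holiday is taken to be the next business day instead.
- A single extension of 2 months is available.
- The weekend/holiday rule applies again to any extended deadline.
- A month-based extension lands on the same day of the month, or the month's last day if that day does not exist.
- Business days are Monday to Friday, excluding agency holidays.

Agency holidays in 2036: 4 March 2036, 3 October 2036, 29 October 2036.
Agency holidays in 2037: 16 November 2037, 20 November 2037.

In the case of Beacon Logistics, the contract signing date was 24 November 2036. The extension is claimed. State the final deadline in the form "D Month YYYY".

27 July 2037

6 months from 24 November 2036 is 24 May 2037.
Because 24 May 2037 is a Sunday, the deadline becomes 25 May 2037 (Monday).
Applying the 2 months extension: 2 months after 25 May 2037 is 25 July 2037.
25 July 2037 falls on a Saturday. Rolling to the next business day gives 27 July 2037, a Monday.
So the filing is due 27 July 2037.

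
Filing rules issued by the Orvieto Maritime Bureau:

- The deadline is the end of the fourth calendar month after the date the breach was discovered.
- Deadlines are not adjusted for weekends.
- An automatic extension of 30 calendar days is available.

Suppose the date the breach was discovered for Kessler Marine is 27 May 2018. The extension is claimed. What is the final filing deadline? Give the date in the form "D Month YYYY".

30 October 2018

The fourth month after 27 May 2018 is September 2018, whose last day is 30 September 2018.
30 September 2018 falls on a Sunday. The rules make no weekend/holiday allowance, so it remains 30 September 2018.
The 30-calendar-day extension moves the deadline from 30 September 2018 to 30 October 2018.
30 October 2018 falls on a Tuesday. The rules make no weekend/holiday allowance, so it remains 30 October 2018.
The final due date is 30 October 2018.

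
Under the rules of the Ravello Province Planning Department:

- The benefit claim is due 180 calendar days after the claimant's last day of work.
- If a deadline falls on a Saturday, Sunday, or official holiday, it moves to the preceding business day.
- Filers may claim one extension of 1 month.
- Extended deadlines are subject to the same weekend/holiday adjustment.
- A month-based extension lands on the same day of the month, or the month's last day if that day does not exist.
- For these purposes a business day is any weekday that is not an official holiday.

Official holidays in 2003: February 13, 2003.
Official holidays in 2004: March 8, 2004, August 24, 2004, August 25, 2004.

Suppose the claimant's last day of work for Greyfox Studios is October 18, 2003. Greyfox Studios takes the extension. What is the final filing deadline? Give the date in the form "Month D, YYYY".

May 14, 2004

From October 18, 2003, 180 calendar days later is April 15, 2004.
April 15, 2004 (Thursday) is already a business day.
Add 1 month to April 15, 2004: May 15, 2004.
Because May 15, 2004 is a Saturday, the deadline becomes May 14, 2004 (Friday).
Deadline: May 14, 2004.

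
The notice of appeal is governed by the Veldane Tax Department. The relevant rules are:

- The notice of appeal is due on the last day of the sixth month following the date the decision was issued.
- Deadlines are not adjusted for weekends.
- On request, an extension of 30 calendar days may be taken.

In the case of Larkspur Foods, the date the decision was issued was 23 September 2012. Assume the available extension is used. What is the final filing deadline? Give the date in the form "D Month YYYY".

30 April 2013

The sixth month after 23 September 2012 is March 2013, whose last day is 31 March 2013.
31 March 2013 is a Sunday; no weekend or holiday adjustment applies.
Applying the 30-calendar-day extension: 31 March 2013 + 30 days = 30 April 2013.
No adjustment is made for weekends or holidays, so 30 April 2013 stands.
So the filing is due 30 April 2013.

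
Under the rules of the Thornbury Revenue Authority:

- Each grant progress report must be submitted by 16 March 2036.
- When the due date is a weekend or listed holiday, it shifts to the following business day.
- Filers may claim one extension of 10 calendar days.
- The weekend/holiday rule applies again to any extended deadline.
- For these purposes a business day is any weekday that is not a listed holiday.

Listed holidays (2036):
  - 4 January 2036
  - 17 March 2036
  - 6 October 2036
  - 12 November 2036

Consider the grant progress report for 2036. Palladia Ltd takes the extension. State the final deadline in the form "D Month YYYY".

28 March 2036

Start from the fixed due date, 16 March 2036.
Because 16 March 2036 is a Sunday, the deadline becomes 18 March 2036 (Tuesday).
With the 10-day extension, 18 March 2036 becomes 28 March 2036.
Since 28 March 2036 is a Friday and not a holiday, the date is unchanged.
Final deadline: 28 March 2036.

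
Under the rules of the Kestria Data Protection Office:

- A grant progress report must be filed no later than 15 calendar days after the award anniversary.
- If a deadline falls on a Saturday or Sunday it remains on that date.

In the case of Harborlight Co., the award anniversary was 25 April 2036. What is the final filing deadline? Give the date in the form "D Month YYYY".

Adding 15 calendar days to 25 April 2036 gives 10 May 2036.
10 May 2036 is a Saturday; no weekend or holiday adjustment applies.
So the filing is due 10 May 2036.

10 May 2036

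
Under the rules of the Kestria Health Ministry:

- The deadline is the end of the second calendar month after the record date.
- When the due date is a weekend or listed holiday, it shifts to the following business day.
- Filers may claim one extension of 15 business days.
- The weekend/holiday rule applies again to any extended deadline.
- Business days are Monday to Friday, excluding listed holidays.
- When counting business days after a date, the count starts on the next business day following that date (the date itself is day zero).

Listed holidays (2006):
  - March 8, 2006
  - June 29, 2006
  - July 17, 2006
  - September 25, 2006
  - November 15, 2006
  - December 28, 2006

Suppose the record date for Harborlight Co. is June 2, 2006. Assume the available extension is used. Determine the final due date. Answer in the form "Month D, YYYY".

2 months after June 2, 2006 falls in August 2006; the last day of that month is August 31, 2006.
Since August 31, 2006 is a Thursday and not a holiday, the date is unchanged.
Counting 15 further business days from August 31, 2006 reaches September 21, 2006.
September 21, 2006 falls on a Thursday, which is a business day, so no adjustment is needed.
Final deadline: September 21, 2006.

September 21, 2006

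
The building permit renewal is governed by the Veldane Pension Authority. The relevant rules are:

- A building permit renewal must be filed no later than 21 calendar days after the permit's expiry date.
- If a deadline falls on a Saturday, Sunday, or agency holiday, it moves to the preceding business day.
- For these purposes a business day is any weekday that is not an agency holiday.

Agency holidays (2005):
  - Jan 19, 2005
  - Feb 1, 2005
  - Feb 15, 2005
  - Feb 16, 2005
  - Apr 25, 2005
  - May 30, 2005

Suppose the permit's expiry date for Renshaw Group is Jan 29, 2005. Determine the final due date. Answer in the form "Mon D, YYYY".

From Jan 29, 2005, 21 calendar days later is Feb 19, 2005.
Feb 19, 2005 falls on a Saturday. Rolling to the preceding business day gives Feb 18, 2005, a Friday.
The final due date is Feb 18, 2005.

Feb 18, 2005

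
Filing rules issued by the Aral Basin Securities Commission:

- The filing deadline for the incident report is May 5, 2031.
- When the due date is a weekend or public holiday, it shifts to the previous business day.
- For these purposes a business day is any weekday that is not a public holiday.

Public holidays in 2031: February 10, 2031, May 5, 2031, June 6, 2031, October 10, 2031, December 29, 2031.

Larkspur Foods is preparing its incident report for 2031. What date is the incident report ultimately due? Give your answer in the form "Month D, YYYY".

May 2, 2031

The statutory due date is May 5, 2031.
May 5, 2031 is a listed holiday; the preceding business day is May 2, 2031 (Friday).
Deadline: May 2, 2031.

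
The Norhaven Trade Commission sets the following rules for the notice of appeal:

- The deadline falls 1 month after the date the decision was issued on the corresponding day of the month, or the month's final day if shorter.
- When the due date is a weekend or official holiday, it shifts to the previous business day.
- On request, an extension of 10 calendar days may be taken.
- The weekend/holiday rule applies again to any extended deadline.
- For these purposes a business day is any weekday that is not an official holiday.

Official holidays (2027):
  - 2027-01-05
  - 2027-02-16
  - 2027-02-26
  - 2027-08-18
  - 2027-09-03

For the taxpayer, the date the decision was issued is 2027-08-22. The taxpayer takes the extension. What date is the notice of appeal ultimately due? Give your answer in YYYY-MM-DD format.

1 month from 2027-08-22 is 2027-09-22.
2027-09-22 (Wednesday) is already a business day.
Add the 10 calendar-day extension to 2027-09-22: 2027-10-02.
2027-10-02 is a Saturday, so it moves to the preceding business day, 2027-10-01 (Friday).
The final due date is 2027-10-01.

2027-10-01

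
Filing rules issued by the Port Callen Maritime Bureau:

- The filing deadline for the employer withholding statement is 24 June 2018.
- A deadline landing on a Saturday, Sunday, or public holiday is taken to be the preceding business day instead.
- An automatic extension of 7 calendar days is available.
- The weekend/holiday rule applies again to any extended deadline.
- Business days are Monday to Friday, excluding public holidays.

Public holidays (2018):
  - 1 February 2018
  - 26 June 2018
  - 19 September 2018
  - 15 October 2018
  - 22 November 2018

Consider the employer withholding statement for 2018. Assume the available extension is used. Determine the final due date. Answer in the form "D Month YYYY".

Start from the fixed due date, 24 June 2018.
24 June 2018 is a Sunday; the preceding business day is 22 June 2018 (Friday).
Add the 7 calendar-day extension to 22 June 2018: 29 June 2018.
29 June 2018 falls on a Friday, which is a business day, so no adjustment is needed.
So the filing is due 29 June 2018.

29 June 2018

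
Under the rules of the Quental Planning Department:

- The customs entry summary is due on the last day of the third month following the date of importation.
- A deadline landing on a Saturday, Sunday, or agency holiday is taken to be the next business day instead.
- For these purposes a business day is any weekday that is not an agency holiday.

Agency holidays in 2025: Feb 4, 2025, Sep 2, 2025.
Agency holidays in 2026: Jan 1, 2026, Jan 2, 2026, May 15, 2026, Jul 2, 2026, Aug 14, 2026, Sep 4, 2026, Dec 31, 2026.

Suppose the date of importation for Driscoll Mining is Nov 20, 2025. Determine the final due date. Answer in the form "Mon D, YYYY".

3 months after Nov 20, 2025 falls in February 2026; the last day of that month is Feb 28, 2026.
Feb 28, 2026 falls on a Saturday. Rolling to the next business day gives Mar 2, 2026, a Monday.
So the filing is due Mar 2, 2026.

Mar 2, 2026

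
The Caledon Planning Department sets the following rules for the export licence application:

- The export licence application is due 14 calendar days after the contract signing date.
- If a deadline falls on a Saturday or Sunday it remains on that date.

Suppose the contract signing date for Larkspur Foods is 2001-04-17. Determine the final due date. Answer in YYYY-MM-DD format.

2001-05-01

From 2001-04-17, 14 calendar days later is 2001-05-01.
2001-05-01 falls on a Tuesday. The rules make no weekend/holiday allowance, so it remains 2001-05-01.
Deadline: 2001-05-01.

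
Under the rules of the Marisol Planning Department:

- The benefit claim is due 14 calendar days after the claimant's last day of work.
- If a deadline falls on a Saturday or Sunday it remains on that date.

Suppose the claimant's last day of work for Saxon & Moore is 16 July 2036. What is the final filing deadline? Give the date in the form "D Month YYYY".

30 July 2036

From 16 July 2036, 14 calendar days later is 30 July 2036.
No adjustment is made for weekends or holidays, so 30 July 2036 stands.
Final deadline: 30 July 2036.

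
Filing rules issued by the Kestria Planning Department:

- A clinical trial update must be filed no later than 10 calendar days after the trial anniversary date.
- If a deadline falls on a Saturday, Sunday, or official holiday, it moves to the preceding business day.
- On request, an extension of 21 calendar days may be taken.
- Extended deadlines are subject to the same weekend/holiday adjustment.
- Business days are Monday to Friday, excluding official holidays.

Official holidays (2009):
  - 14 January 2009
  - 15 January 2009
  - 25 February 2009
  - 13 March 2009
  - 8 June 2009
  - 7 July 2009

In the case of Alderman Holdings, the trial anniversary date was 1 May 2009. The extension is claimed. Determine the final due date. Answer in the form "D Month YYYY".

1 June 2009

Trigger date 1 May 2009 + 10 calendar days = 11 May 2009.
11 May 2009 (Monday) is already a business day.
Add the 21 calendar-day extension to 11 May 2009: 1 June 2009.
1 June 2009 (Monday) is already a business day.
Final deadline: 1 June 2009.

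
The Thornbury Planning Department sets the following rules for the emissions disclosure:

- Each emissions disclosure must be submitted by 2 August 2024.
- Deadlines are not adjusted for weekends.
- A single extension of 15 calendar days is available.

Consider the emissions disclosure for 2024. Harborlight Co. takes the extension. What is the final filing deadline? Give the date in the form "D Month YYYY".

17 August 2024

Start from the fixed due date, 2 August 2024.
2 August 2024 is a Friday; no weekend or holiday adjustment applies.
The 15-calendar-day extension moves the deadline from 2 August 2024 to 17 August 2024.
17 August 2024 is a Saturday; no weekend or holiday adjustment applies.
The final due date is 17 August 2024.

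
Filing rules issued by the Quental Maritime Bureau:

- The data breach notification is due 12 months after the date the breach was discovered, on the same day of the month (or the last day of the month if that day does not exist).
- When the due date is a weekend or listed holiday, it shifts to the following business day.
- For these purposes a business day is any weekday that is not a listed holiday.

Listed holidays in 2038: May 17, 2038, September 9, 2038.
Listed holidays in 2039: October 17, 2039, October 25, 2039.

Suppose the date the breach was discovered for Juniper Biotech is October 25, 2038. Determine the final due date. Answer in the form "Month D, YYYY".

Moving 12 months forward from October 25, 2038 on the corresponding day gives October 25, 2039.
October 25, 2039 is a listed holiday, so it moves to the next business day, October 26, 2039 (Wednesday).
So the filing is due October 26, 2039.

October 26, 2039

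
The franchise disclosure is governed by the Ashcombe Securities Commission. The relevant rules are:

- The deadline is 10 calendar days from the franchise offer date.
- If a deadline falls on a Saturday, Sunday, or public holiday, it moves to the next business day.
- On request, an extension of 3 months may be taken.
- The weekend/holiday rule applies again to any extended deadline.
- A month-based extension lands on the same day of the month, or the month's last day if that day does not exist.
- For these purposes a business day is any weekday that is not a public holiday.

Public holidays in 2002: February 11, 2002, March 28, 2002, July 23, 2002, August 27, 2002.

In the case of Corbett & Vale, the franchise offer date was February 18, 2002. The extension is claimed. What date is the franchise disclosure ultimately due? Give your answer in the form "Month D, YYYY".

May 28, 2002

From February 18, 2002, 10 calendar days later is February 28, 2002.
Since February 28, 2002 is a Thursday and not a holiday, the date is unchanged.
The 3 months extension carries February 28, 2002 to May 28, 2002.
May 28, 2002 (Tuesday) is already a business day.
Final deadline: May 28, 2002.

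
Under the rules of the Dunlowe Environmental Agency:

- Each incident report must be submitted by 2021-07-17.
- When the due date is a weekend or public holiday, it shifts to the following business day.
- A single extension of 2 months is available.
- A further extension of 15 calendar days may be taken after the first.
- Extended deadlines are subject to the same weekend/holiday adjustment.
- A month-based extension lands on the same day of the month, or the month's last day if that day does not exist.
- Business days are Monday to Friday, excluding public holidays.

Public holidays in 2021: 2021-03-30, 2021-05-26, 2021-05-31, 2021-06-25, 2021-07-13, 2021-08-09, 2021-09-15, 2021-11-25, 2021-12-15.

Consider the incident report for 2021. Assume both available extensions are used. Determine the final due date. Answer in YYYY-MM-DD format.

The stated deadline is 2021-07-17.
2021-07-17 is a Saturday, so it moves to the next business day, 2021-07-19 (Monday).
Add 2 months to 2021-07-19: 2021-09-19.
2021-09-19 is a Sunday; the next business day is 2021-09-20 (Monday).
The 15-calendar-day extension moves the deadline from 2021-09-20 to 2021-10-05.
2021-10-05 falls on a Tuesday, which is a business day, so no adjustment is needed.
The final due date is 2021-10-05.

2021-10-05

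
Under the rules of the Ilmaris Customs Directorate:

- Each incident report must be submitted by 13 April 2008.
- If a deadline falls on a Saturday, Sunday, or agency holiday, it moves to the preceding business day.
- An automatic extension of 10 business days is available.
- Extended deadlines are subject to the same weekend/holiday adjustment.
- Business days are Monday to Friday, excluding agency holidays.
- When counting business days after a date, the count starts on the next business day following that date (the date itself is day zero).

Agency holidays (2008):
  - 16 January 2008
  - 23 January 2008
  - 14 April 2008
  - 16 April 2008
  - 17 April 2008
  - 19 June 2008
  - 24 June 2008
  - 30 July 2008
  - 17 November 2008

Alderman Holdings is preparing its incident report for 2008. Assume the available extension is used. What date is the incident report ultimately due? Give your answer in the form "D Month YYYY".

30 April 2008

The statutory due date is 13 April 2008.
13 April 2008 is a Sunday; the preceding business day is 11 April 2008 (Friday).
Applying the 10-business-day extension: 10 business days after 11 April 2008 is 30 April 2008.
30 April 2008 is a Wednesday and not a listed holiday, so it stands.
So the filing is due 30 April 2008.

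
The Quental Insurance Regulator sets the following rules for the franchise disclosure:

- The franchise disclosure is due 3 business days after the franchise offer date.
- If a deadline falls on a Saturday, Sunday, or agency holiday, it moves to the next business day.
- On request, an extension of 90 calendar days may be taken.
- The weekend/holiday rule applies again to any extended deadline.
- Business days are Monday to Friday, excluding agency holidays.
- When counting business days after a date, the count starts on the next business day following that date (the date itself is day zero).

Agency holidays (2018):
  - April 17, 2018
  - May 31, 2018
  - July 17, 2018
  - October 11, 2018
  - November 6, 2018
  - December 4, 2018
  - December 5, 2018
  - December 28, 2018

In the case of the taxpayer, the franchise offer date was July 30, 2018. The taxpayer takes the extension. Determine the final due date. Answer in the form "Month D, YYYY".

October 31, 2018

3 business days after July 30, 2018, excluding weekends and holidays, is August 2, 2018.
Since August 2, 2018 is a Thursday and not a holiday, the date is unchanged.
Add the 90 calendar-day extension to August 2, 2018: October 31, 2018.
Since October 31, 2018 is a Wednesday and not a holiday, the date is unchanged.
Deadline: October 31, 2018.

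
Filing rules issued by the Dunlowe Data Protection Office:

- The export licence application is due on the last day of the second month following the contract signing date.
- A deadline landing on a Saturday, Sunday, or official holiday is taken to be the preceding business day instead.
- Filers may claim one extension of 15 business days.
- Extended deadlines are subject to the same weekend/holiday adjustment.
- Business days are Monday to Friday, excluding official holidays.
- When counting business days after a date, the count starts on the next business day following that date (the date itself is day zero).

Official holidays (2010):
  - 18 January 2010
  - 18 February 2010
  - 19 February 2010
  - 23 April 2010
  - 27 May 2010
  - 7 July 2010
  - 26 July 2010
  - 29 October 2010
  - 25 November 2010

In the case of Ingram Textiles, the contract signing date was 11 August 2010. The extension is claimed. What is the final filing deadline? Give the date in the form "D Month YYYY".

19 November 2010

2 months after 11 August 2010 is October 2010; that month ends on 31 October 2010.
31 October 2010 is a Sunday; the preceding business day is 28 October 2010 (Thursday).
Counting 15 further business days from 28 October 2010 reaches 19 November 2010.
19 November 2010 (Friday) is already a business day.
So the filing is due 19 November 2010.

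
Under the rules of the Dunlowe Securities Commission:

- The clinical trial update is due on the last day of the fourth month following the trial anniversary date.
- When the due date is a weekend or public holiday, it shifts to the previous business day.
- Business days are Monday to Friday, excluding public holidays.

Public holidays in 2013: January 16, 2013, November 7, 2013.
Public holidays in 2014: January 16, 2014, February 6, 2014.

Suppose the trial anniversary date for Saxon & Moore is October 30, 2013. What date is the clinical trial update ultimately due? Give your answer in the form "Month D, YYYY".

4 months after October 30, 2013 falls in February 2014; the last day of that month is February 28, 2014.
February 28, 2014 is a Friday and not a listed holiday, so it stands.
The final due date is February 28, 2014.

February 28, 2014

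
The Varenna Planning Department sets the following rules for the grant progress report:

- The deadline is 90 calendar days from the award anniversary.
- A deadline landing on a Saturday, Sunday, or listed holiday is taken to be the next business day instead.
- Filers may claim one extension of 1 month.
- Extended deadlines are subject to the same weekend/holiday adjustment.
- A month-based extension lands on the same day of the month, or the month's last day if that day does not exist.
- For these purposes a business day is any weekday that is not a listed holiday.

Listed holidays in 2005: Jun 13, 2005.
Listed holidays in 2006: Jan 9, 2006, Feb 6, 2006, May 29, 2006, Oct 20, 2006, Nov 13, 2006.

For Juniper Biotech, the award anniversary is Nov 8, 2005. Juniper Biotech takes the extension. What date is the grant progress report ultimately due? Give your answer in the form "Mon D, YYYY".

Trigger date Nov 8, 2005 + 90 calendar days = Feb 6, 2006.
Because Feb 6, 2006 is a listed holiday, the deadline becomes Feb 7, 2006 (Tuesday).
Add 1 month to Feb 7, 2006: Mar 7, 2006.
Mar 7, 2006 (Tuesday) is already a business day.
Final deadline: Mar 7, 2006.

Mar 7, 2006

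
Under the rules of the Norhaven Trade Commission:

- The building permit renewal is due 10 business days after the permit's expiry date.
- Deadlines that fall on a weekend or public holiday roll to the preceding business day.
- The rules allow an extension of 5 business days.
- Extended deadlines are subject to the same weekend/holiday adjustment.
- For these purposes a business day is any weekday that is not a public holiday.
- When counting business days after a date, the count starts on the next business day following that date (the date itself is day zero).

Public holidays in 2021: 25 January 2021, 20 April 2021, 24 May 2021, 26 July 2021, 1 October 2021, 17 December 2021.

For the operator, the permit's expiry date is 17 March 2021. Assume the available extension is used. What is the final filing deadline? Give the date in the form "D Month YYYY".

7 April 2021

10 business days after 17 March 2021, excluding weekends and holidays, is 31 March 2021.
Since 31 March 2021 is a Wednesday and not a holiday, the date is unchanged.
Counting 5 further business days from 31 March 2021 reaches 7 April 2021.
7 April 2021 (Wednesday) is already a business day.
Deadline: 7 April 2021.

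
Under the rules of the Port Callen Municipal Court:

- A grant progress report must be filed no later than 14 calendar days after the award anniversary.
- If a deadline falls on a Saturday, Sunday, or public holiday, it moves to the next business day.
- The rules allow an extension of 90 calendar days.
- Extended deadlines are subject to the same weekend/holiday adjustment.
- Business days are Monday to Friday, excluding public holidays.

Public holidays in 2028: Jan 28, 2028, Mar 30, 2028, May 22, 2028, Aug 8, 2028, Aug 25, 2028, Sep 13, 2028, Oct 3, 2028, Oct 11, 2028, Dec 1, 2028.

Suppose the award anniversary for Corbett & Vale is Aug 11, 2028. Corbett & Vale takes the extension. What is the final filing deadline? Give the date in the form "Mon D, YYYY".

Nov 27, 2028

14 calendar days after Aug 11, 2028 is Aug 25, 2028.
Aug 25, 2028 is a listed holiday, so it moves to the next business day, Aug 28, 2028 (Monday).
Add the 90 calendar-day extension to Aug 28, 2028: Nov 26, 2028.
Because Nov 26, 2028 is a Sunday, the deadline becomes Nov 27, 2028 (Monday).
So the filing is due Nov 27, 2028.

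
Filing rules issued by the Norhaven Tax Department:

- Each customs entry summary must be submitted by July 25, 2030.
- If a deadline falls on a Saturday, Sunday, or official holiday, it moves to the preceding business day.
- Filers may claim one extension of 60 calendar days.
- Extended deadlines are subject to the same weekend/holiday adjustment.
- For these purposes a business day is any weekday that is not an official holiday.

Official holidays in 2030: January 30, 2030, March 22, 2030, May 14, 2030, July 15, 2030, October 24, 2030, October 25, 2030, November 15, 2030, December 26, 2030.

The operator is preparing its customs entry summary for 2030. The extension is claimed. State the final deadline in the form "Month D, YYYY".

Start from the fixed due date, July 25, 2030.
July 25, 2030 falls on a Thursday, which is a business day, so no adjustment is needed.
With the 60-day extension, July 25, 2030 becomes September 23, 2030.
September 23, 2030 is a Monday and not a listed holiday, so it stands.
So the filing is due September 23, 2030.

September 23, 2030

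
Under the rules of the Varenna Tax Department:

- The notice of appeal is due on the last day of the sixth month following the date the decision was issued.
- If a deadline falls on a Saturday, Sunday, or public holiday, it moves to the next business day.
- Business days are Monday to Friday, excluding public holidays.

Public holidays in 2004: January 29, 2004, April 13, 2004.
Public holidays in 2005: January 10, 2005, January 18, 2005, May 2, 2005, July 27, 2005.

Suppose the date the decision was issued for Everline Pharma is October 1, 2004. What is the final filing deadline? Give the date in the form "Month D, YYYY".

May 3, 2005

6 months after October 1, 2004 is April 2005; that month ends on April 30, 2005.
April 30, 2005 falls on a Saturday. Rolling to the next business day gives May 3, 2005, a Tuesday.
Deadline: May 3, 2005.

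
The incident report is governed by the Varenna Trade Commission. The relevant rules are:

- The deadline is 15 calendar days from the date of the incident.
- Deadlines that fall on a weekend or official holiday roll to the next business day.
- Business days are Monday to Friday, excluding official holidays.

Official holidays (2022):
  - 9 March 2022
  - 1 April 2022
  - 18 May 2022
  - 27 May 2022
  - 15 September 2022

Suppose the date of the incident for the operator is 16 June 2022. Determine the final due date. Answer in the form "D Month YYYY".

1 July 2022

Trigger date 16 June 2022 + 15 calendar days = 1 July 2022.
1 July 2022 (Friday) is already a business day.
Final deadline: 1 July 2022.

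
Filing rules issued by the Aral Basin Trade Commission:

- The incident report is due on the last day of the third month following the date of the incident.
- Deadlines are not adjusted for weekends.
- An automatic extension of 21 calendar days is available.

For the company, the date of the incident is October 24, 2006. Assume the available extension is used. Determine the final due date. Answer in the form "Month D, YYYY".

February 21, 2007

3 months after October 24, 2006 falls in January 2007; the last day of that month is January 31, 2007.
January 31, 2007 falls on a Wednesday. The rules make no weekend/holiday allowance, so it remains January 31, 2007.
Applying the 21-calendar-day extension: January 31, 2007 + 21 days = February 21, 2007.
No adjustment is made for weekends or holidays, so February 21, 2007 stands.
The final due date is February 21, 2007.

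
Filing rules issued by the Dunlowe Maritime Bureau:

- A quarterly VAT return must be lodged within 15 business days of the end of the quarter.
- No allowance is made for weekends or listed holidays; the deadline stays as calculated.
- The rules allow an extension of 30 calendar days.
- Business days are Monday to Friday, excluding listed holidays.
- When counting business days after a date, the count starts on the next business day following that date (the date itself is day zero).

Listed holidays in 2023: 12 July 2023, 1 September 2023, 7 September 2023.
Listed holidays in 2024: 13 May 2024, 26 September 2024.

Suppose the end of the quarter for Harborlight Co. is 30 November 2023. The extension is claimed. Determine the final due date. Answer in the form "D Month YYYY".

15 business days after 30 November 2023, excluding weekends and holidays, is 21 December 2023.
21 December 2023 is a Thursday; no weekend or holiday adjustment applies.
The 30-calendar-day extension moves the deadline from 21 December 2023 to 20 January 2024.
No adjustment is made for weekends or holidays, so 20 January 2024 stands.
Final deadline: 20 January 2024.

20 January 2024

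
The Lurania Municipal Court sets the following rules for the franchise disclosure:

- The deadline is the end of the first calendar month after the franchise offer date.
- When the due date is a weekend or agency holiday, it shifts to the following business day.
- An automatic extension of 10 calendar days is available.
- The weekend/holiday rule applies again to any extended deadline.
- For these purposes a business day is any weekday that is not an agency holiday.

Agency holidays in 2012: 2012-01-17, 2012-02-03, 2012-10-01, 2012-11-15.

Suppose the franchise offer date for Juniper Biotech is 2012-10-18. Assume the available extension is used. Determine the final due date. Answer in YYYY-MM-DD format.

2012-12-10

1 month after 2012-10-18 falls in November 2012; the last day of that month is 2012-11-30.
Since 2012-11-30 is a Friday and not a holiday, the date is unchanged.
With the 10-day extension, 2012-11-30 becomes 2012-12-10.
2012-12-10 is a Monday and not a listed holiday, so it stands.
Final deadline: 2012-12-10.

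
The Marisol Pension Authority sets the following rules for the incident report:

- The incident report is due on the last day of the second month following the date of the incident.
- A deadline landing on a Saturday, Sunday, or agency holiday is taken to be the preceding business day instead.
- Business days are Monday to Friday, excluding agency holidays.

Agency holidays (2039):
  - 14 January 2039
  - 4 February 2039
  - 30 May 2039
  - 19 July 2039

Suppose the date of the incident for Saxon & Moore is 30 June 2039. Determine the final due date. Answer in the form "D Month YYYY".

31 August 2039

2 months after 30 June 2039 is August 2039; that month ends on 31 August 2039.
31 August 2039 is a Wednesday and not a listed holiday, so it stands.
Deadline: 31 August 2039.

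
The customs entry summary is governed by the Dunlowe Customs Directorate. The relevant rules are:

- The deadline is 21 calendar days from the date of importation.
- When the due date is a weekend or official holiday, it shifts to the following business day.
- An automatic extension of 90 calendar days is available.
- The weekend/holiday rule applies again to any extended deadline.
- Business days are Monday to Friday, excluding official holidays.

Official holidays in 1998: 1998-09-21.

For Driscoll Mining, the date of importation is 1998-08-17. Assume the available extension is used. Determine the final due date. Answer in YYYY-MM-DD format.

Trigger date 1998-08-17 + 21 calendar days = 1998-09-07.
1998-09-07 is a Monday and not a listed holiday, so it stands.
Applying the 90-calendar-day extension: 1998-09-07 + 90 days = 1998-12-06.
1998-12-06 is a Sunday, so it moves to the next business day, 1998-12-07 (Monday).
Final deadline: 1998-12-07.

1998-12-07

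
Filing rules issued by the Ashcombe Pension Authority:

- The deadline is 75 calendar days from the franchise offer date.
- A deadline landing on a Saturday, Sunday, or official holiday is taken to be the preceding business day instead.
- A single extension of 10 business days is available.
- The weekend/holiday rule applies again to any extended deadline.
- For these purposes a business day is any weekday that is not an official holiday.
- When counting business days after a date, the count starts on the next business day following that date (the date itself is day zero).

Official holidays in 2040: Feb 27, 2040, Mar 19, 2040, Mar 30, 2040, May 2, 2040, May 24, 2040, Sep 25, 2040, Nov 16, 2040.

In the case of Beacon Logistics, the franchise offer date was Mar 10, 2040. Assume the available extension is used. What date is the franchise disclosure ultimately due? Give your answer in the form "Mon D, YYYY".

Adding 75 calendar days to Mar 10, 2040 gives May 24, 2040.
Because May 24, 2040 is a listed holiday, the deadline becomes May 23, 2040 (Wednesday).
Counting 10 further business days from May 23, 2040 reaches Jun 7, 2040.
Jun 7, 2040 falls on a Thursday, which is a business day, so no adjustment is needed.
Deadline: Jun 7, 2040.

Jun 7, 2040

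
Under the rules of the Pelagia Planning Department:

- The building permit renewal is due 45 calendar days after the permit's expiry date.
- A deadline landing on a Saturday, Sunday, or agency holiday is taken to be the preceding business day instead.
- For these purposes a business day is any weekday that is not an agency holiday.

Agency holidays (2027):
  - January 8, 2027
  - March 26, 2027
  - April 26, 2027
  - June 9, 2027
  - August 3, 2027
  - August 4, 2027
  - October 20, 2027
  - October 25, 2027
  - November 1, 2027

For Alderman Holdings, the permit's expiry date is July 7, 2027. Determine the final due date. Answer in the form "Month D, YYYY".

45 calendar days after July 7, 2027 is August 21, 2027.
August 21, 2027 is a Saturday; the preceding business day is August 20, 2027 (Friday).
So the filing is due August 20, 2027.

August 20, 2027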